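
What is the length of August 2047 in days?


August 2047

31 days


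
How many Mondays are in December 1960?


December 1960 has 31 days
Anchor: Jan 1, 1960. With p = 1960 - 1 = 1959: (p + p//4 - p//100 + p//400) mod 7 = (1959 + 489 - 19 + 4) mod 7 = 2433 mod 7 = 4 -> Friday (Mon=0 ... Sun=6)
Days before December (Jan-Nov): 335; December 1 index = (4 + 335) mod 7 = 3 -> Thursday
First Monday is December 5
Mondays: 5, 12, 19, 26

4 Mondays


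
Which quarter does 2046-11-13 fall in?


Month: November (month 11)
Q1: Jan-Mar, Q2: Apr-Jun, Q3: Jul-Sep, Q4: Oct-Dec

Q4


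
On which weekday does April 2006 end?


April 2006 has 30 days
Anchor: Jan 1, 2006. With p = 2006 - 1 = 2005: (p + p//4 - p//100 + p//400) mod 7 = (2005 + 501 - 20 + 5) mod 7 = 2491 mod 7 = 6 -> Sunday (Mon=0 ... Sun=6)
Days before April (Jan-Mar): 90; April 1 index = (6 + 90) mod 7 = 5 -> Saturday
Last day offset: 30 - 1 = 29 days
Weekday index = (5 + 29) mod 7 = 6

Sunday, April 30


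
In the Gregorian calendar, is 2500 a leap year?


Gregorian leap year rule: divisible by 4, but not by 100, unless also by 400.
2500 is divisible by 100 but not 400 -> not a leap year

No


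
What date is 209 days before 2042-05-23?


Start: 2042-05-23, subtract 209 days
Back 23 days from May 23 reaches April 30, 2042 -> 186 left
April 2042 has 30 days -> back to March 31, 2042 -> 156 left
March 2042 has 31 days -> back to February 28, 2042 -> 125 left
February 2042 has 28 days -> back to January 31, 2042 -> 97 left
January 2042 has 31 days -> back to December 31, 2041 -> 66 left
December 2041 has 31 days -> back to November 30, 2041 -> 35 left
November 2041 has 30 days -> back to October 31, 2041 -> 5 left
October 2041: 31 - 5 = 26 -> lands on October 26

Result: 2041-10-26


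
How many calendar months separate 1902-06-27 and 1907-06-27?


From June 1902 to June 1907
5 years * 12 = 60 months = 60

60 months


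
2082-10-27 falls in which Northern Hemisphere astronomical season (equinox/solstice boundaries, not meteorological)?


Date: October 27
Astronomical Autumn (approx.; exact equinox/solstice day varies by year): September 22 to December 20
October 27 falls within the Autumn window

Autumn


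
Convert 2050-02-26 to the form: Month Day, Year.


ISO 2050-02-26 parses as year=2050, month=02, day=26
Month 2 -> February

February 26, 2050


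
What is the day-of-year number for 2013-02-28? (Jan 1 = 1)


Date: February 28, 2013
Days in months 1 through 1: 31
Plus 28 days in February

Day of year: 59


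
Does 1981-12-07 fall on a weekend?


Anchor: Jan 1, 1981. With p = 1981 - 1 = 1980: (p + p//4 - p//100 + p//400) mod 7 = (1980 + 495 - 19 + 4) mod 7 = 2460 mod 7 = 3 -> Thursday (Mon=0 ... Sun=6)
Day of year: 341; offset = 340
Weekday index = (3 + 340) mod 7 = 0 -> Monday
Weekend days: Saturday, Sunday

No


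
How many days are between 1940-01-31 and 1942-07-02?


From 1940-01-31 to 1942-07-02
1940-01-31: day of year = 31
1942-07-02: days before July = 31 + 28 + 31 + 30 + 31 + 30 = 181 (1942 is not a leap year); day of year = 181 + 2 = 183
Rest of 1940: 366 - 31 = 335
Full years 1941 (365): 365
Total = 335 + 365 + 183 = 883

883 days


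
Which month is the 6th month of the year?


Month 6 of 12

June


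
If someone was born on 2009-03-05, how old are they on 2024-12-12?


Birth: 2009-03-05
Reference: 2024-12-12
Year difference: 2024 - 2009 = 15

15 years old


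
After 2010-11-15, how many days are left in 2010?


Day of year: 319 of 365
Remaining = 365 - 319

46 days


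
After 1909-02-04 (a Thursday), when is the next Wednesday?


Current: Thursday
Target: Wednesday
Days ahead: 6

Next Wednesday: 1909-02-10


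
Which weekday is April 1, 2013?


Target: April 1, 2013
Anchor: Jan 1, 2013. With p = 2013 - 1 = 2012: (p + p//4 - p//100 + p//400) mod 7 = (2012 + 503 - 20 + 5) mod 7 = 2500 mod 7 = 1 -> Tuesday (Mon=0 ... Sun=6)
Days before April (Jan-Mar): 90 days
Weekday index = (1 + 90) mod 7 = 0

Monday


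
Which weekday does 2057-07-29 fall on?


Date: July 29, 2057
Anchor: Jan 1, 2057. With p = 2057 - 1 = 2056: (p + p//4 - p//100 + p//400) mod 7 = (2056 + 514 - 20 + 5) mod 7 = 2555 mod 7 = 0 -> Monday (Mon=0 ... Sun=6)
Days before July (Jan-Jun): 181; offset = 181 + 29 - 1 = 209
Weekday index = (0 + 209) mod 7 = 6

Day of the week: Sunday


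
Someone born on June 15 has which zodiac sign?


Date: June 15
Conventional tropical zodiac dates: Gemini from May 21 onward; Cancer starts June 21
June 15 falls within the Gemini range

Gemini


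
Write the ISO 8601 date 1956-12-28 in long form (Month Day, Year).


ISO 1956-12-28 parses as year=1956, month=12, day=28
Month 12 -> December

December 28, 1956


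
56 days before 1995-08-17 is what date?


Start: 1995-08-17, subtract 56 days
Back 17 days from August 17 reaches July 31, 1995 -> 39 left
July 1995 has 31 days -> back to June 30, 1995 -> 8 left
June 1995: 30 - 8 = 22 -> lands on June 22

Result: 1995-06-22


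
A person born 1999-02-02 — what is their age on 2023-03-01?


Birth: 1999-02-02
Reference: 2023-03-01
Year difference: 2023 - 1999 = 24

24 years old


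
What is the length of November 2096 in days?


November 2096

30 days


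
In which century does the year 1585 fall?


Century = (year - 1) // 100 + 1
= (1585 - 1) // 100 + 1
= 1584 // 100 + 1
= 15 + 1

16th century


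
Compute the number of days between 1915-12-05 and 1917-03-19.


From 1915-12-05 to 1917-03-19
1915-12-05: days before December = 31 + 28 + 31 + 30 + 31 + 30 + 31 + 31 + 30 + 31 + 30 = 334 (1915 is not a leap year); day of year = 334 + 5 = 339
1917-03-19: days before March = 31 + 28 = 59 (1917 is not a leap year); day of year = 59 + 19 = 78
Rest of 1915: 365 - 339 = 26
Full years 1916 (366): 366
Total = 26 + 366 + 78 = 470

470 days


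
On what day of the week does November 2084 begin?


Target: November 1, 2084
Anchor: Jan 1, 2084. With p = 2084 - 1 = 2083: (p + p//4 - p//100 + p//400) mod 7 = (2083 + 520 - 20 + 5) mod 7 = 2588 mod 7 = 5 -> Saturday (Mon=0 ... Sun=6)
Days before November (Jan-Oct): 305 days
Weekday index = (5 + 305) mod 7 = 2

Wednesday


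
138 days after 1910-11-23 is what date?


Start: 1910-11-23, add 138 days
November 1910 has 30 days: 30 - 23 = 7 days to November 30 -> 131 left
December 1910 has 31 days -> 100 left
January 1911 has 31 days -> 69 left
February 1911 has 28 days -> 41 left
March 1911 has 31 days -> 10 left
April 1911: 10 <= 30 -> lands on April 10

Result: 1911-04-10


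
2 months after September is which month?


September is month 9
9 + 2 = 11

November


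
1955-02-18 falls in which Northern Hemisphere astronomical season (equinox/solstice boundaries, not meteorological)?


Date: February 18
Astronomical Winter (approx.; exact equinox/solstice day varies by year): December 21 to March 19
February 18 falls within the Winter window

Winter


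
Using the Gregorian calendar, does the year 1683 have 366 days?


Gregorian leap year rule: divisible by 4, but not by 100, unless also by 400.
1683 is not divisible by 4 -> not a leap year

No


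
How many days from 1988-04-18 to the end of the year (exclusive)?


Day of year: 109 of 366
Remaining = 366 - 109

257 days


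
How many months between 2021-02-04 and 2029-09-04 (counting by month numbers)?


From February 2021 to September 2029
8 years * 12 = 96 months, plus 7 months = 103

103 months


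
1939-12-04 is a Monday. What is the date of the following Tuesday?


Current: Monday
Target: Tuesday
Days ahead: 1

Next Tuesday: 1939-12-05


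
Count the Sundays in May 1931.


May 1931 has 31 days
Anchor: Jan 1, 1931. With p = 1931 - 1 = 1930: (p + p//4 - p//100 + p//400) mod 7 = (1930 + 482 - 19 + 4) mod 7 = 2397 mod 7 = 3 -> Thursday (Mon=0 ... Sun=6)
Days before May (Jan-Apr): 120; May 1 index = (3 + 120) mod 7 = 4 -> Friday
First Sunday is May 3
Sundays: 3, 10, 17, 24, 31

5 Sundays


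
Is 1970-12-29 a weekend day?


Anchor: Jan 1, 1970. With p = 1970 - 1 = 1969: (p + p//4 - p//100 + p//400) mod 7 = (1969 + 492 - 19 + 4) mod 7 = 2446 mod 7 = 3 -> Thursday (Mon=0 ... Sun=6)
Day of year: 363; offset = 362
Weekday index = (3 + 362) mod 7 = 1 -> Tuesday
Weekend days: Saturday, Sunday

No


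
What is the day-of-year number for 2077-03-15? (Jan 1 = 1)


Date: March 15, 2077
Days in months 1 through 2: 59
Plus 15 days in March

Day of year: 74


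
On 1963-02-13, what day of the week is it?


Date: February 13, 1963
Anchor: Jan 1, 1963. With p = 1963 - 1 = 1962: (p + p//4 - p//100 + p//400) mod 7 = (1962 + 490 - 19 + 4) mod 7 = 2437 mod 7 = 1 -> Tuesday (Mon=0 ... Sun=6)
Days before February (Jan): 31; offset = 31 + 13 - 1 = 43
Weekday index = (1 + 43) mod 7 = 2

Day of the week: Wednesday


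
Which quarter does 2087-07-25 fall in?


Month: July (month 7)
Q1: Jan-Mar, Q2: Apr-Jun, Q3: Jul-Sep, Q4: Oct-Dec

Q3


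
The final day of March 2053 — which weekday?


March 2053 has 31 days
Anchor: Jan 1, 2053. With p = 2053 - 1 = 2052: (p + p//4 - p//100 + p//400) mod 7 = (2052 + 513 - 20 + 5) mod 7 = 2550 mod 7 = 2 -> Wednesday (Mon=0 ... Sun=6)
Days before March (Jan-Feb): 59; March 1 index = (2 + 59) mod 7 = 5 -> Saturday
Last day offset: 31 - 1 = 30 days
Weekday index = (5 + 30) mod 7 = 0

Monday, March 31


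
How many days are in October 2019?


October 2019

31 days


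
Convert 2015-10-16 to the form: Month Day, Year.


ISO 2015-10-16 parses as year=2015, month=10, day=16
Month 10 -> October

October 16, 2015


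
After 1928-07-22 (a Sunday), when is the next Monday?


Current: Sunday
Target: Monday
Days ahead: 1

Next Monday: 1928-07-23


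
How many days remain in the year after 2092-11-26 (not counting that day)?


Day of year: 331 of 366
Remaining = 366 - 331

35 days


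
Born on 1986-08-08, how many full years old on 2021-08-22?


Birth: 1986-08-08
Reference: 2021-08-22
Year difference: 2021 - 1986 = 35

35 years old


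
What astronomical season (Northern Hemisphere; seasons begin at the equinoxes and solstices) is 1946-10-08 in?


Date: October 8
Astronomical Autumn (approx.; exact equinox/solstice day varies by year): September 22 to December 20
October 8 falls within the Autumn window

Autumn


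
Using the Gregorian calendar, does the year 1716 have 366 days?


Gregorian leap year rule: divisible by 4, but not by 100, unless also by 400.
1716 is divisible by 4 but not 100 -> leap year

Yes


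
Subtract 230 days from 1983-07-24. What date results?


Start: 1983-07-24, subtract 230 days
Back 24 days from July 24 reaches June 30, 1983 -> 206 left
June 1983 has 30 days -> back to May 31, 1983 -> 176 left
May 1983 has 31 days -> back to April 30, 1983 -> 145 left
April 1983 has 30 days -> back to March 31, 1983 -> 115 left
March 1983 has 31 days -> back to February 28, 1983 -> 84 left
February 1983 has 28 days -> back to January 31, 1983 -> 56 left
January 1983 has 31 days -> back to December 31, 1982 -> 25 left
December 1982: 31 - 25 = 6 -> lands on December 6

Result: 1982-12-06


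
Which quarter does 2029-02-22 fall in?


Month: February (month 2)
Q1: Jan-Mar, Q2: Apr-Jun, Q3: Jul-Sep, Q4: Oct-Dec

Q1


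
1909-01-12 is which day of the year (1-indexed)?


Date: January 12, 1909
No months before January
Plus 12 days in January

Day of year: 12


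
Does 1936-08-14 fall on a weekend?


Anchor: Jan 1, 1936. With p = 1936 - 1 = 1935: (p + p//4 - p//100 + p//400) mod 7 = (1935 + 483 - 19 + 4) mod 7 = 2403 mod 7 = 2 -> Wednesday (Mon=0 ... Sun=6)
Day of year: 227; offset = 226
Weekday index = (2 + 226) mod 7 = 4 -> Friday
Weekend days: Saturday, Sunday

No


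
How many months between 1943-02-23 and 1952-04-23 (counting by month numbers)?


From February 1943 to April 1952
9 years * 12 = 108 months, plus 2 months = 110

110 months


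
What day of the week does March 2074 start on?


Target: March 1, 2074
Anchor: Jan 1, 2074. With p = 2074 - 1 = 2073: (p + p//4 - p//100 + p//400) mod 7 = (2073 + 518 - 20 + 5) mod 7 = 2576 mod 7 = 0 -> Monday (Mon=0 ... Sun=6)
Days before March (Jan-Feb): 59 days
Weekday index = (0 + 59) mod 7 = 3

Thursday


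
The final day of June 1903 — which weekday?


June 1903 has 30 days
Anchor: Jan 1, 1903. With p = 1903 - 1 = 1902: (p + p//4 - p//100 + p//400) mod 7 = (1902 + 475 - 19 + 4) mod 7 = 2362 mod 7 = 3 -> Thursday (Mon=0 ... Sun=6)
Days before June (Jan-May): 151; June 1 index = (3 + 151) mod 7 = 0 -> Monday
Last day offset: 30 - 1 = 29 days
Weekday index = (0 + 29) mod 7 = 1

Tuesday, June 30


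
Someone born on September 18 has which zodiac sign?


Date: September 18
Conventional tropical zodiac dates: Virgo from August 23 onward; Libra starts September 23
September 18 falls within the Virgo range

Virgo


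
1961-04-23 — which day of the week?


Date: April 23, 1961
Anchor: Jan 1, 1961. With p = 1961 - 1 = 1960: (p + p//4 - p//100 + p//400) mod 7 = (1960 + 490 - 19 + 4) mod 7 = 2435 mod 7 = 6 -> Sunday (Mon=0 ... Sun=6)
Days before April (Jan-Mar): 90; offset = 90 + 23 - 1 = 112
Weekday index = (6 + 112) mod 7 = 6

Day of the week: Sunday


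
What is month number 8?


Month 8 of 12

August


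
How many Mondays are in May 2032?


May 2032 has 31 days
Anchor: Jan 1, 2032. With p = 2032 - 1 = 2031: (p + p//4 - p//100 + p//400) mod 7 = (2031 + 507 - 20 + 5) mod 7 = 2523 mod 7 = 3 -> Thursday (Mon=0 ... Sun=6)
Days before May (Jan-Apr): 121; May 1 index = (3 + 121) mod 7 = 5 -> Saturday
First Monday is May 3
Mondays: 3, 10, 17, 24, 31

5 Mondays


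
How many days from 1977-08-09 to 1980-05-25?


From 1977-08-09 to 1980-05-25
1977-08-09: days before August = 31 + 28 + 31 + 30 + 31 + 30 + 31 = 212 (1977 is not a leap year); day of year = 212 + 9 = 221
1980-05-25: days before May = 31 + 29 + 31 + 30 = 121 (1980 is a leap year); day of year = 121 + 25 = 146
Rest of 1977: 365 - 221 = 144
Full years 1978 (365), 1979 (365): 730
Total = 144 + 730 + 146 = 1020

1020 days


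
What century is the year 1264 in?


Century = (year - 1) // 100 + 1
= (1264 - 1) // 100 + 1
= 1263 // 100 + 1
= 12 + 1

13th century


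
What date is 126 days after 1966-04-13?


Start: 1966-04-13, add 126 days
April 1966 has 30 days: 30 - 13 = 17 days to April 30 -> 109 left
May 1966 has 31 days -> 78 left
June 1966 has 30 days -> 48 left
July 1966 has 31 days -> 17 left
August 1966: 17 <= 31 -> lands on August 17

Result: 1966-08-17


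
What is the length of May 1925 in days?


May 1925

31 days


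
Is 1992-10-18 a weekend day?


Anchor: Jan 1, 1992. With p = 1992 - 1 = 1991: (p + p//4 - p//100 + p//400) mod 7 = (1991 + 497 - 19 + 4) mod 7 = 2473 mod 7 = 2 -> Wednesday (Mon=0 ... Sun=6)
Day of year: 292; offset = 291
Weekday index = (2 + 291) mod 7 = 6 -> Sunday
Weekend days: Saturday, Sunday

Yes


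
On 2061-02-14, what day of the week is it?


Date: February 14, 2061
Anchor: Jan 1, 2061. With p = 2061 - 1 = 2060: (p + p//4 - p//100 + p//400) mod 7 = (2060 + 515 - 20 + 5) mod 7 = 2560 mod 7 = 5 -> Saturday (Mon=0 ... Sun=6)
Days before February (Jan): 31; offset = 31 + 14 - 1 = 44
Weekday index = (5 + 44) mod 7 = 0

Day of the week: Monday


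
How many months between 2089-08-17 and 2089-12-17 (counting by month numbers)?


From August 2089 to December 2089
0 years * 12 = 0 months, plus 4 months = 4

4 months


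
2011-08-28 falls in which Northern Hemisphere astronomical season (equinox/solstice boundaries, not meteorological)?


Date: August 28
Astronomical Summer (approx.; exact equinox/solstice day varies by year): June 21 to September 21
August 28 falls within the Summer window

Summer


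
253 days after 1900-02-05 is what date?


Start: 1900-02-05, add 253 days
February 1900 has 28 days: 28 - 5 = 23 days to February 28 -> 230 left
March 1900 has 31 days -> 199 left
April 1900 has 30 days -> 169 left
May 1900 has 31 days -> 138 left
June 1900 has 30 days -> 108 left
July 1900 has 31 days -> 77 left
August 1900 has 31 days -> 46 left
September 1900 has 30 days -> 16 left
October 1900: 16 <= 31 -> lands on October 16

Result: 1900-10-16


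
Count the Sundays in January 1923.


January 1923 has 31 days
Anchor: Jan 1, 1923. With p = 1923 - 1 = 1922: (p + p//4 - p//100 + p//400) mod 7 = (1922 + 480 - 19 + 4) mod 7 = 2387 mod 7 = 0 -> Monday (Mon=0 ... Sun=6)
January 1 is the anchor itself -> Monday
First Sunday is January 7
Sundays: 7, 14, 21, 28

4 Sundays


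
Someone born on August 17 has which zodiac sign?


Date: August 17
Conventional tropical zodiac dates: Leo from July 23 onward; Virgo starts August 23
August 17 falls within the Leo range

Leo


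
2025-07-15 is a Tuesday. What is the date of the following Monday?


Current: Tuesday
Target: Monday
Days ahead: 6

Next Monday: 2025-07-21


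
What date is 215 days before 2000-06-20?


Start: 2000-06-20, subtract 215 days
Back 20 days from June 20 reaches May 31, 2000 -> 195 left
May 2000 has 31 days -> back to April 30, 2000 -> 164 left
April 2000 has 30 days -> back to March 31, 2000 -> 134 left
March 2000 has 31 days -> back to February 29, 2000 -> 103 left
February 2000 has 29 days -> back to January 31, 2000 -> 74 left
January 2000 has 31 days -> back to December 31, 1999 -> 43 left
December 1999 has 31 days -> back to November 30, 1999 -> 12 left
November 1999: 30 - 12 = 18 -> lands on November 18

Result: 1999-11-18


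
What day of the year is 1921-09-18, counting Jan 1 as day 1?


Date: September 18, 1921
Days in months 1 through 8: 243
Plus 18 days in September

Day of year: 261


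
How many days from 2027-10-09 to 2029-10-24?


From 2027-10-09 to 2029-10-24
2027-10-09: days before October = 31 + 28 + 31 + 30 + 31 + 30 + 31 + 31 + 30 = 273 (2027 is not a leap year); day of year = 273 + 9 = 282
2029-10-24: days before October = 31 + 28 + 31 + 30 + 31 + 30 + 31 + 31 + 30 = 273 (2029 is not a leap year); day of year = 273 + 24 = 297
Rest of 2027: 365 - 282 = 83
Full years 2028 (366): 366
Total = 83 + 366 + 297 = 746

746 days


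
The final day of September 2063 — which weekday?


September 2063 has 30 days
Anchor: Jan 1, 2063. With p = 2063 - 1 = 2062: (p + p//4 - p//100 + p//400) mod 7 = (2062 + 515 - 20 + 5) mod 7 = 2562 mod 7 = 0 -> Monday (Mon=0 ... Sun=6)
Days before September (Jan-Aug): 243; September 1 index = (0 + 243) mod 7 = 5 -> Saturday
Last day offset: 30 - 1 = 29 days
Weekday index = (5 + 29) mod 7 = 6

Sunday, September 30


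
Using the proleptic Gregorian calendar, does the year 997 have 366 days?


Gregorian leap year rule: divisible by 4, but not by 100, unless also by 400.
997 is not divisible by 4 -> not a leap year

No


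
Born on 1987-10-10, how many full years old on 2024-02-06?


Birth: 1987-10-10
Reference: 2024-02-06
Year difference: 2024 - 1987 = 37
Birthday not yet reached in 2024, subtract 1

36 years old


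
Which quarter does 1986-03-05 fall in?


Month: March (month 3)
Q1: Jan-Mar, Q2: Apr-Jun, Q3: Jul-Sep, Q4: Oct-Dec

Q1


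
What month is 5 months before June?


June is month 6
6 - 5 = 1

January


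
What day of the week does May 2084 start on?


Target: May 1, 2084
Anchor: Jan 1, 2084. With p = 2084 - 1 = 2083: (p + p//4 - p//100 + p//400) mod 7 = (2083 + 520 - 20 + 5) mod 7 = 2588 mod 7 = 5 -> Saturday (Mon=0 ... Sun=6)
Days before May (Jan-Apr): 121 days
Weekday index = (5 + 121) mod 7 = 0

Monday


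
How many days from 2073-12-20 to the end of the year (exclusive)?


Day of year: 354 of 365
Remaining = 365 - 354

11 days


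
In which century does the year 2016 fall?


Century = (year - 1) // 100 + 1
= (2016 - 1) // 100 + 1
= 2015 // 100 + 1
= 20 + 1

21st century


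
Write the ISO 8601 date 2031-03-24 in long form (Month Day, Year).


ISO 2031-03-24 parses as year=2031, month=03, day=24
Month 3 -> March

March 24, 2031


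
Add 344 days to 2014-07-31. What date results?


Start: 2014-07-31, add 344 days
July 31 is the last day of July 2014 -> 344 left
August 2014 has 31 days -> 313 left
September 2014 has 30 days -> 283 left
October 2014 has 31 days -> 252 left
November 2014 has 30 days -> 222 left
December 2014 has 31 days -> 191 left
January 2015 has 31 days -> 160 left
February 2015 has 28 days -> 132 left
March 2015 has 31 days -> 101 left
April 2015 has 30 days -> 71 left
May 2015 has 31 days -> 40 left
June 2015 has 30 days -> 10 left
July 2015: 10 <= 31 -> lands on July 10

Result: 2015-07-10


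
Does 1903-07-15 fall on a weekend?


Anchor: Jan 1, 1903. With p = 1903 - 1 = 1902: (p + p//4 - p//100 + p//400) mod 7 = (1902 + 475 - 19 + 4) mod 7 = 2362 mod 7 = 3 -> Thursday (Mon=0 ... Sun=6)
Day of year: 196; offset = 195
Weekday index = (3 + 195) mod 7 = 2 -> Wednesday
Weekend days: Saturday, Sunday

No


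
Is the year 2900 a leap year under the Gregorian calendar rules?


Gregorian leap year rule: divisible by 4, but not by 100, unless also by 400.
2900 is divisible by 100 but not 400 -> not a leap year

No


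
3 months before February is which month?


February is month 2
2 - 3 = -1; wrap: -1 + 12 = 11

November


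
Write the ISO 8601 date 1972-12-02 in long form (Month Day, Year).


ISO 1972-12-02 parses as year=1972, month=12, day=02
Month 12 -> December

December 2, 1972


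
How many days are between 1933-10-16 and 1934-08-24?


From 1933-10-16 to 1934-08-24
1933-10-16: days before October = 31 + 28 + 31 + 30 + 31 + 30 + 31 + 31 + 30 = 273 (1933 is not a leap year); day of year = 273 + 16 = 289
1934-08-24: days before August = 31 + 28 + 31 + 30 + 31 + 30 + 31 = 212 (1934 is not a leap year); day of year = 212 + 24 = 236
Rest of 1933: 365 - 289 = 76
Total = 76 + 236 = 312

312 days


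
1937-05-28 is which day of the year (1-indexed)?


Date: May 28, 1937
Days in months 1 through 4: 120
Plus 28 days in May

Day of year: 148


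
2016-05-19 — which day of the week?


Date: May 19, 2016
Anchor: Jan 1, 2016. With p = 2016 - 1 = 2015: (p + p//4 - p//100 + p//400) mod 7 = (2015 + 503 - 20 + 5) mod 7 = 2503 mod 7 = 4 -> Friday (Mon=0 ... Sun=6)
Days before May (Jan-Apr): 121; offset = 121 + 19 - 1 = 139
Weekday index = (4 + 139) mod 7 = 3

Day of the week: Thursday


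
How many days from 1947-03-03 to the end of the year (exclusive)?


Day of year: 62 of 365
Remaining = 365 - 62

303 days


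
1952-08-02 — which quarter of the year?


Month: August (month 8)
Q1: Jan-Mar, Q2: Apr-Jun, Q3: Jul-Sep, Q4: Oct-Dec

Q3


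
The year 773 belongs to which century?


Century = (year - 1) // 100 + 1
= (773 - 1) // 100 + 1
= 772 // 100 + 1
= 7 + 1

8th century


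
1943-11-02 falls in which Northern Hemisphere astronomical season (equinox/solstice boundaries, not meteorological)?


Date: November 2
Astronomical Autumn (approx.; exact equinox/solstice day varies by year): September 22 to December 20
November 2 falls within the Autumn window

Autumn


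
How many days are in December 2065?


December 2065

31 days


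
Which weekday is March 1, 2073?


Target: March 1, 2073
Anchor: Jan 1, 2073. With p = 2073 - 1 = 2072: (p + p//4 - p//100 + p//400) mod 7 = (2072 + 518 - 20 + 5) mod 7 = 2575 mod 7 = 6 -> Sunday (Mon=0 ... Sun=6)
Days before March (Jan-Feb): 59 days
Weekday index = (6 + 59) mod 7 = 2

Wednesday


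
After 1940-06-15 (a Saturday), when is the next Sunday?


Current: Saturday
Target: Sunday
Days ahead: 1

Next Sunday: 1940-06-16


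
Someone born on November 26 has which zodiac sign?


Date: November 26
Conventional tropical zodiac dates: Sagittarius from November 22 onward; Capricorn starts December 22
November 26 falls within the Sagittarius range

Sagittarius


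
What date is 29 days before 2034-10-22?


Start: 2034-10-22, subtract 29 days
Back 22 days from October 22 reaches September 30, 2034 -> 7 left
September 2034: 30 - 7 = 23 -> lands on September 23

Result: 2034-09-23


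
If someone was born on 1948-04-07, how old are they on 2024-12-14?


Birth: 1948-04-07
Reference: 2024-12-14
Year difference: 2024 - 1948 = 76

76 years old


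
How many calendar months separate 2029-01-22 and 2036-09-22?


From January 2029 to September 2036
7 years * 12 = 84 months, plus 8 months = 92

92 months


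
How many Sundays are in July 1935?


July 1935 has 31 days
Anchor: Jan 1, 1935. With p = 1935 - 1 = 1934: (p + p//4 - p//100 + p//400) mod 7 = (1934 + 483 - 19 + 4) mod 7 = 2402 mod 7 = 1 -> Tuesday (Mon=0 ... Sun=6)
Days before July (Jan-Jun): 181; July 1 index = (1 + 181) mod 7 = 0 -> Monday
First Sunday is July 7
Sundays: 7, 14, 21, 28

4 Sundays


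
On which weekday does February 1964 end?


February 1964 has 29 days
Anchor: Jan 1, 1964. With p = 1964 - 1 = 1963: (p + p//4 - p//100 + p//400) mod 7 = (1963 + 490 - 19 + 4) mod 7 = 2438 mod 7 = 2 -> Wednesday (Mon=0 ... Sun=6)
Days before February (Jan): 31; February 1 index = (2 + 31) mod 7 = 5 -> Saturday
Last day offset: 29 - 1 = 28 days
Weekday index = (5 + 28) mod 7 = 5

Saturday, February 29


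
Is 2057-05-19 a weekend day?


Anchor: Jan 1, 2057. With p = 2057 - 1 = 2056: (p + p//4 - p//100 + p//400) mod 7 = (2056 + 514 - 20 + 5) mod 7 = 2555 mod 7 = 0 -> Monday (Mon=0 ... Sun=6)
Day of year: 139; offset = 138
Weekday index = (0 + 138) mod 7 = 5 -> Saturday
Weekend days: Saturday, Sunday

Yes


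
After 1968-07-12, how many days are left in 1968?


Day of year: 194 of 366
Remaining = 366 - 194

172 days


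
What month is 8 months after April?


April is month 4
4 + 8 = 12

December


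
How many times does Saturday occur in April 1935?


April 1935 has 30 days
Anchor: Jan 1, 1935. With p = 1935 - 1 = 1934: (p + p//4 - p//100 + p//400) mod 7 = (1934 + 483 - 19 + 4) mod 7 = 2402 mod 7 = 1 -> Tuesday (Mon=0 ... Sun=6)
Days before April (Jan-Mar): 90; April 1 index = (1 + 90) mod 7 = 0 -> Monday
First Saturday is April 6
Saturdays: 6, 13, 20, 27

4 Saturdays


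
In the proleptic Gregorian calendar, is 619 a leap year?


Gregorian leap year rule: divisible by 4, but not by 100, unless also by 400.
619 is not divisible by 4 -> not a leap year

No


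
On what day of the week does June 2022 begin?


Target: June 1, 2022
Anchor: Jan 1, 2022. With p = 2022 - 1 = 2021: (p + p//4 - p//100 + p//400) mod 7 = (2021 + 505 - 20 + 5) mod 7 = 2511 mod 7 = 5 -> Saturday (Mon=0 ... Sun=6)
Days before June (Jan-May): 151 days
Weekday index = (5 + 151) mod 7 = 2

Wednesday


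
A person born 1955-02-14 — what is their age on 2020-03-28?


Birth: 1955-02-14
Reference: 2020-03-28
Year difference: 2020 - 1955 = 65

65 years old


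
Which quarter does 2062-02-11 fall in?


Month: February (month 2)
Q1: Jan-Mar, Q2: Apr-Jun, Q3: Jul-Sep, Q4: Oct-Dec

Q1


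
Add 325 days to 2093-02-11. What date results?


Start: 2093-02-11, add 325 days
February 2093 has 28 days: 28 - 11 = 17 days to February 28 -> 308 left
March 2093 has 31 days -> 277 left
April 2093 has 30 days -> 247 left
May 2093 has 31 days -> 216 left
June 2093 has 30 days -> 186 left
July 2093 has 31 days -> 155 left
August 2093 has 31 days -> 124 left
September 2093 has 30 days -> 94 left
October 2093 has 31 days -> 63 left
November 2093 has 30 days -> 33 left
December 2093 has 31 days -> 2 left
January 2094: 2 <= 31 -> lands on January 2

Result: 2094-01-02


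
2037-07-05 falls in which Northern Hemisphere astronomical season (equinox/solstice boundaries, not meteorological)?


Date: July 5
Astronomical Summer (approx.; exact equinox/solstice day varies by year): June 21 to September 21
July 5 falls within the Summer window

Summer


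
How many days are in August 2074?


August 2074

31 days


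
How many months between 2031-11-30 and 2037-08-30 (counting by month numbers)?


From November 2031 to August 2037
6 years * 12 = 72 months, minus 3 months = 69

69 months


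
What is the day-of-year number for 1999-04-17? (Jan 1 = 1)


Date: April 17, 1999
Days in months 1 through 3: 90
Plus 17 days in April

Day of year: 107


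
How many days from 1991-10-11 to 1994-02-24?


From 1991-10-11 to 1994-02-24
1991-10-11: days before October = 31 + 28 + 31 + 30 + 31 + 30 + 31 + 31 + 30 = 273 (1991 is not a leap year); day of year = 273 + 11 = 284
1994-02-24: days before February = 31; day of year = 31 + 24 = 55
Rest of 1991: 365 - 284 = 81
Full years 1992 (366), 1993 (365): 731
Total = 81 + 731 + 55 = 867

867 days


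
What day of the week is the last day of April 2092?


April 2092 has 30 days
Anchor: Jan 1, 2092. With p = 2092 - 1 = 2091: (p + p//4 - p//100 + p//400) mod 7 = (2091 + 522 - 20 + 5) mod 7 = 2598 mod 7 = 1 -> Tuesday (Mon=0 ... Sun=6)
Days before April (Jan-Mar): 91; April 1 index = (1 + 91) mod 7 = 1 -> Tuesday
Last day offset: 30 - 1 = 29 days
Weekday index = (1 + 29) mod 7 = 2

Wednesday, April 30


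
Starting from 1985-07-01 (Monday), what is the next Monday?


Current: Monday
Target: Monday
Days ahead: 7

Next Monday: 1985-07-08


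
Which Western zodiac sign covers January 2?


Date: January 2
Conventional tropical zodiac dates: Capricorn from December 22 onward; Aquarius starts January 20
January 2 falls within the Capricorn range

Capricorn


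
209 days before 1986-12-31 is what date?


Start: 1986-12-31, subtract 209 days
Back 31 days from December 31 reaches November 30, 1986 -> 178 left
November 1986 has 30 days -> back to October 31, 1986 -> 148 left
October 1986 has 31 days -> back to September 30, 1986 -> 117 left
September 1986 has 30 days -> back to August 31, 1986 -> 87 left
August 1986 has 31 days -> back to July 31, 1986 -> 56 left
July 1986 has 31 days -> back to June 30, 1986 -> 25 left
June 1986: 30 - 25 = 5 -> lands on June 5

Result: 1986-06-05


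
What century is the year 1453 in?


Century = (year - 1) // 100 + 1
= (1453 - 1) // 100 + 1
= 1452 // 100 + 1
= 14 + 1

15th century


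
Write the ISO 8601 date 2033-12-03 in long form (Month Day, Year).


ISO 2033-12-03 parses as year=2033, month=12, day=03
Month 12 -> December

December 3, 2033


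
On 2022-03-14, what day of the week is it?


Date: March 14, 2022
Anchor: Jan 1, 2022. With p = 2022 - 1 = 2021: (p + p//4 - p//100 + p//400) mod 7 = (2021 + 505 - 20 + 5) mod 7 = 2511 mod 7 = 5 -> Saturday (Mon=0 ... Sun=6)
Days before March (Jan-Feb): 59; offset = 59 + 14 - 1 = 72
Weekday index = (5 + 72) mod 7 = 0

Day of the week: Monday


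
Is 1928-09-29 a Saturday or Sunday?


Anchor: Jan 1, 1928. With p = 1928 - 1 = 1927: (p + p//4 - p//100 + p//400) mod 7 = (1927 + 481 - 19 + 4) mod 7 = 2393 mod 7 = 6 -> Sunday (Mon=0 ... Sun=6)
Day of year: 273; offset = 272
Weekday index = (6 + 272) mod 7 = 5 -> Saturday
Weekend days: Saturday, Sunday

Yes


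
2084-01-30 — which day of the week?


Date: January 30, 2084
Anchor: Jan 1, 2084. With p = 2084 - 1 = 2083: (p + p//4 - p//100 + p//400) mod 7 = (2083 + 520 - 20 + 5) mod 7 = 2588 mod 7 = 5 -> Saturday (Mon=0 ... Sun=6)
Days into year = 30 - 1 = 29
Weekday index = (5 + 29) mod 7 = 6

Day of the week: Sunday


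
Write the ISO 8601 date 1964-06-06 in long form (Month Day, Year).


ISO 1964-06-06 parses as year=1964, month=06, day=06
Month 6 -> June

June 6, 1964


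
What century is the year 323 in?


Century = (year - 1) // 100 + 1
= (323 - 1) // 100 + 1
= 322 // 100 + 1
= 3 + 1

4th century


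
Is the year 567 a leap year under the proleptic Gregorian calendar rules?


Gregorian leap year rule: divisible by 4, but not by 100, unless also by 400.
567 is not divisible by 4 -> not a leap year

No


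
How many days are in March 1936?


March 1936

31 days


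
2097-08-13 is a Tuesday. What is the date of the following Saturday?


Current: Tuesday
Target: Saturday
Days ahead: 4

Next Saturday: 2097-08-17


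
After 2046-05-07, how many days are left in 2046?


Day of year: 127 of 365
Remaining = 365 - 127

238 days


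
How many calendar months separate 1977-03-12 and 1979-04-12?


From March 1977 to April 1979
2 years * 12 = 24 months, plus 1 month = 25

25 months


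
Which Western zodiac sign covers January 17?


Date: January 17
Conventional tropical zodiac dates: Capricorn from December 22 onward; Aquarius starts January 20
January 17 falls within the Capricorn range

Capricorn


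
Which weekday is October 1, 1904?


Target: October 1, 1904
Anchor: Jan 1, 1904. With p = 1904 - 1 = 1903: (p + p//4 - p//100 + p//400) mod 7 = (1903 + 475 - 19 + 4) mod 7 = 2363 mod 7 = 4 -> Friday (Mon=0 ... Sun=6)
Days before October (Jan-Sep): 274 days
Weekday index = (4 + 274) mod 7 = 5

Saturday


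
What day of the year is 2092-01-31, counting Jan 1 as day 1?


Date: January 31, 2092
No months before January
Plus 31 days in January

Day of year: 31


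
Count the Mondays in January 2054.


January 2054 has 31 days
Anchor: Jan 1, 2054. With p = 2054 - 1 = 2053: (p + p//4 - p//100 + p//400) mod 7 = (2053 + 513 - 20 + 5) mod 7 = 2551 mod 7 = 3 -> Thursday (Mon=0 ... Sun=6)
January 1 is the anchor itself -> Thursday
First Monday is January 5
Mondays: 5, 12, 19, 26

4 Mondays


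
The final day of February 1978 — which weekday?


February 1978 has 28 days
Anchor: Jan 1, 1978. With p = 1978 - 1 = 1977: (p + p//4 - p//100 + p//400) mod 7 = (1977 + 494 - 19 + 4) mod 7 = 2456 mod 7 = 6 -> Sunday (Mon=0 ... Sun=6)
Days before February (Jan): 31; February 1 index = (6 + 31) mod 7 = 2 -> Wednesday
Last day offset: 28 - 1 = 27 days
Weekday index = (2 + 27) mod 7 = 1

Tuesday, February 28


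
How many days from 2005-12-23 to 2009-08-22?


From 2005-12-23 to 2009-08-22
2005-12-23: days before December = 31 + 28 + 31 + 30 + 31 + 30 + 31 + 31 + 30 + 31 + 30 = 334 (2005 is not a leap year); day of year = 334 + 23 = 357
2009-08-22: days before August = 31 + 28 + 31 + 30 + 31 + 30 + 31 = 212 (2009 is not a leap year); day of year = 212 + 22 = 234
Rest of 2005: 365 - 357 = 8
Full years 2006 (365), 2007 (365), 2008 (366): 1096
Total = 8 + 1096 + 234 = 1338

1338 days


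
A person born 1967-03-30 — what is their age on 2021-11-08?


Birth: 1967-03-30
Reference: 2021-11-08
Year difference: 2021 - 1967 = 54

54 years old


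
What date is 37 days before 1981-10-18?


Start: 1981-10-18, subtract 37 days
Back 18 days from October 18 reaches September 30, 1981 -> 19 left
September 1981: 30 - 19 = 11 -> lands on September 11

Result: 1981-09-11


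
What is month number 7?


Month 7 of 12

July


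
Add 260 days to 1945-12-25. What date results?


Start: 1945-12-25, add 260 days
December 1945 has 31 days: 31 - 25 = 6 days to December 31 -> 254 left
January 1946 has 31 days -> 223 left
February 1946 has 28 days -> 195 left
March 1946 has 31 days -> 164 left
April 1946 has 30 days -> 134 left
May 1946 has 31 days -> 103 left
June 1946 has 30 days -> 73 left
July 1946 has 31 days -> 42 left
August 1946 has 31 days -> 11 left
September 1946: 11 <= 30 -> lands on September 11

Result: 1946-09-11


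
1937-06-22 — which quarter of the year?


Month: June (month 6)
Q1: Jan-Mar, Q2: Apr-Jun, Q3: Jul-Sep, Q4: Oct-Dec

Q2


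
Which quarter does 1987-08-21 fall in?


Month: August (month 8)
Q1: Jan-Mar, Q2: Apr-Jun, Q3: Jul-Sep, Q4: Oct-Dec

Q3


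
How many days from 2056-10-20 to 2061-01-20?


From 2056-10-20 to 2061-01-20
2056-10-20: days before October = 31 + 29 + 31 + 30 + 31 + 30 + 31 + 31 + 30 = 274 (2056 is a leap year); day of year = 274 + 20 = 294
2061-01-20: day of year = 20
Rest of 2056: 366 - 294 = 72
Full years 2057 (365), 2058 (365), 2059 (365), 2060 (366): 1461
Total = 72 + 1461 + 20 = 1553

1553 days


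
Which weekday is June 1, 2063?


Target: June 1, 2063
Anchor: Jan 1, 2063. With p = 2063 - 1 = 2062: (p + p//4 - p//100 + p//400) mod 7 = (2062 + 515 - 20 + 5) mod 7 = 2562 mod 7 = 0 -> Monday (Mon=0 ... Sun=6)
Days before June (Jan-May): 151 days
Weekday index = (0 + 151) mod 7 = 4

Friday


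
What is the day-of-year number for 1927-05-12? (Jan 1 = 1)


Date: May 12, 1927
Days in months 1 through 4: 120
Plus 12 days in May

Day of year: 132


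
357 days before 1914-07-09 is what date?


Start: 1914-07-09, subtract 357 days
Back 9 days from July 9 reaches June 30, 1914 -> 348 left
June 1914 has 30 days -> back to May 31, 1914 -> 318 left
May 1914 has 31 days -> back to April 30, 1914 -> 287 left
April 1914 has 30 days -> back to March 31, 1914 -> 257 left
March 1914 has 31 days -> back to February 28, 1914 -> 226 left
February 1914 has 28 days -> back to January 31, 1914 -> 198 left
January 1914 has 31 days -> back to December 31, 1913 -> 167 left
December 1913 has 31 days -> back to November 30, 1913 -> 136 left
November 1913 has 30 days -> back to October 31, 1913 -> 106 left
October 1913 has 31 days -> back to September 30, 1913 -> 75 left
September 1913 has 30 days -> back to August 31, 1913 -> 45 left
August 1913 has 31 days -> back to July 31, 1913 -> 14 left
July 1913: 31 - 14 = 17 -> lands on July 17

Result: 1913-07-17


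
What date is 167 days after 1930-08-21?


Start: 1930-08-21, add 167 days
August 1930 has 31 days: 31 - 21 = 10 days to August 31 -> 157 left
September 1930 has 30 days -> 127 left
October 1930 has 31 days -> 96 left
November 1930 has 30 days -> 66 left
December 1930 has 31 days -> 35 left
January 1931 has 31 days -> 4 left
February 1931: 4 <= 28 -> lands on February 4

Result: 1931-02-04


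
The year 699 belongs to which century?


Century = (year - 1) // 100 + 1
= (699 - 1) // 100 + 1
= 698 // 100 + 1
= 6 + 1

7th century


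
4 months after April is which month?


April is month 4
4 + 4 = 8

August


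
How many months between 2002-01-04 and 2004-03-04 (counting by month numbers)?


From January 2002 to March 2004
2 years * 12 = 24 months, plus 2 months = 26

26 months


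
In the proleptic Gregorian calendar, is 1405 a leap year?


Gregorian leap year rule: divisible by 4, but not by 100, unless also by 400.
1405 is not divisible by 4 -> not a leap year

No


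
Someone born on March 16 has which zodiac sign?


Date: March 16
Conventional tropical zodiac dates: Pisces from February 19 onward; Aries starts March 21
March 16 falls within the Pisces range

Pisces


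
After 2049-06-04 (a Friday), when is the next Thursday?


Current: Friday
Target: Thursday
Days ahead: 6

Next Thursday: 2049-06-10


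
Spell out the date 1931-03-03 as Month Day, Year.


ISO 1931-03-03 parses as year=1931, month=03, day=03
Month 3 -> March

March 3, 1931


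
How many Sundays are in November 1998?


November 1998 has 30 days
Anchor: Jan 1, 1998. With p = 1998 - 1 = 1997: (p + p//4 - p//100 + p//400) mod 7 = (1997 + 499 - 19 + 4) mod 7 = 2481 mod 7 = 3 -> Thursday (Mon=0 ... Sun=6)
Days before November (Jan-Oct): 304; November 1 index = (3 + 304) mod 7 = 6 -> Sunday
First Sunday is November 1
Sundays: 1, 8, 15, 22, 29

5 Sundays


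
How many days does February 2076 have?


February 2076 (leap year: yes)

29 days


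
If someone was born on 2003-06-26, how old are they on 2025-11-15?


Birth: 2003-06-26
Reference: 2025-11-15
Year difference: 2025 - 2003 = 22

22 years old


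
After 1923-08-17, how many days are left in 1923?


Day of year: 229 of 365
Remaining = 365 - 229

136 days


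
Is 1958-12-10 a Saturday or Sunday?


Anchor: Jan 1, 1958. With p = 1958 - 1 = 1957: (p + p//4 - p//100 + p//400) mod 7 = (1957 + 489 - 19 + 4) mod 7 = 2431 mod 7 = 2 -> Wednesday (Mon=0 ... Sun=6)
Day of year: 344; offset = 343
Weekday index = (2 + 343) mod 7 = 2 -> Wednesday
Weekend days: Saturday, Sunday

No


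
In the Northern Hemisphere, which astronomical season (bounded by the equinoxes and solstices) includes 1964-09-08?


Date: September 8
Astronomical Summer (approx.; exact equinox/solstice day varies by year): June 21 to September 21
September 8 falls within the Summer window

Summer
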